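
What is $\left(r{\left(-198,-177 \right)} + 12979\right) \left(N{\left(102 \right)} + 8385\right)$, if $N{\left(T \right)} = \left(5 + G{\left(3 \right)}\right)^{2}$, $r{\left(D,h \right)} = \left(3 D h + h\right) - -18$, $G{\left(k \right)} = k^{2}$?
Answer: $1012197598$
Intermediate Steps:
$r{\left(D,h \right)} = 18 + h + 3 D h$ ($r{\left(D,h \right)} = \left(3 D h + h\right) + 18 = \left(h + 3 D h\right) + 18 = 18 + h + 3 D h$)
$N{\left(T \right)} = 196$ ($N{\left(T \right)} = \left(5 + 3^{2}\right)^{2} = \left(5 + 9\right)^{2} = 14^{2} = 196$)
$\left(r{\left(-198,-177 \right)} + 12979\right) \left(N{\left(102 \right)} + 8385\right) = \left(\left(18 - 177 + 3 \left(-198\right) \left(-177\right)\right) + 12979\right) \left(196 + 8385\right) = \left(\left(18 - 177 + 105138\right) + 12979\right) 8581 = \left(104979 + 12979\right) 8581 = 117958 \cdot 8581 = 1012197598$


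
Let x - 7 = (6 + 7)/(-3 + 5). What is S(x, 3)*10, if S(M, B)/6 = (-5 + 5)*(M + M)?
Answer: 0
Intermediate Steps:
x = 27/2 (x = 7 + (6 + 7)/(-3 + 5) = 7 + 13/2 = 27/2 ≈ 13.500)
S(M, B) = 0 (S(M, B) = 6*((-5 + 5)*(M + M)) = 6*(0*(2*M)) = 6*0 = 0)
S(x, 3)*10 = 0*10 = 0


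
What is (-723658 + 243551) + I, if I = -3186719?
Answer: -3666826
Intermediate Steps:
(-723658 + 243551) + I = (-723658 + 243551) - 3186719 = -480107 - 3186719 = -3666826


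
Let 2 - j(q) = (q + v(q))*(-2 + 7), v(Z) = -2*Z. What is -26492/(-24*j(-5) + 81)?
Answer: -26492/633 ≈ -41.852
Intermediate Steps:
j(q) = 2 + 5*q (j(q) = 2 - (q - 2*q)*(-2 + 7) = 2 - (-q)*5 = 2 - (-5)*q = 2 + 5*q)
-26492/(-24*j(-5) + 81) = -26492/(-24*(2 + 5*(-5)) + 81) = -26492/(-24*(2 - 25) + 81) = -26492/(-24*(-23) + 81) = -26492/(552 + 81) = -26492/633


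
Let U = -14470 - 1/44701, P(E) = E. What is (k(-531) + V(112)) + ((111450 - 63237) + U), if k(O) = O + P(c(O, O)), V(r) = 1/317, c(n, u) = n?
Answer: 463096906161/14170217 ≈ 32681.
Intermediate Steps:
V(r) = 1/317
U = -646823471/44701 (U = -14470 - 1*1/44701 = -14470 - 1/44701 = -646823471/44701 ≈ -14470.)
k(O) = 2*O (k(O) = O + O = 2*O)
(k(-531) + V(112)) + ((111450 - 63237) + U) = (2*(-531) + 1/317) + ((111450 - 63237) - 646823471/44701) = (-1062 + 1/317) + (48213 - 646823471/44701) = -336653/317 + 1508345842/44701 = 463096906161/14170217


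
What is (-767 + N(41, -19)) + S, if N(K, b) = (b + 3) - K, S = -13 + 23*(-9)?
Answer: -1044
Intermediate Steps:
S = -220 (S = -13 - 207 = -220)
N(K, b) = 3 + b - K (N(K, b) = (3 + b) - K = 3 + b - K)
(-767 + N(41, -19)) + S = (-767 + (3 - 19 - 1*41)) - 220 = (-767 + (3 - 19 - 41)) - 220 = (-767 - 57) - 220 = -824 - 220 = -1044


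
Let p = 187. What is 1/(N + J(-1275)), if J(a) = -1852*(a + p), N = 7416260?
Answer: 1/9431236 ≈ 1.0603e-7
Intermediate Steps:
J(a) = -346324 - 1852*a (J(a) = -1852*(a + 187) = -1852*(187 + a) = -346324 - 1852*a)
1/(N + J(-1275)) = 1/(7416260 + (-346324 - 1852*(-1275))) = 1/(7416260 + (-346324 + 2361300)) = 1/(7416260 + 2014976) = 1/9431236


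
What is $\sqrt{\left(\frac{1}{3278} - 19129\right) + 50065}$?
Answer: $\frac{\sqrt{332416109102}}{3278} \approx 175.89$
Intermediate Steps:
$\sqrt{\left(\frac{1}{3278} - 19129\right) + 50065} = \sqrt{- \frac{62704861}{3278} + 50065} = \sqrt{\frac{101408209}{3278}} = \frac{\sqrt{332416109102}}{3278}$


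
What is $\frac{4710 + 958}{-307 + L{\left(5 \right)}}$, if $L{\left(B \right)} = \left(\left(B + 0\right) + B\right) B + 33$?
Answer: $- \frac{1417}{56} \approx -25.304$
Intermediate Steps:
$L{\left(B \right)} = 33 + 2 B^{2}$ ($L{\left(B \right)} = \left(B + B\right) B + 33 = 2 B B + 33 = 2 B^{2} + 33 = 33 + 2 B^{2}$)
$\frac{4710 + 958}{-307 + L{\left(5 \right)}} = \frac{4710 + 958}{-307 + \left(33 + 2 \cdot 5^{2}\right)} = \frac{5668}{-307 + \left(33 + 2 \cdot 25\right)} = \frac{5668}{-307 + \left(33 + 50\right)} = \frac{5668}{-307 + 83} = \frac{5668}{-224} = 5668 \left(- \frac{1}{224}\right) = - \frac{1417}{56}$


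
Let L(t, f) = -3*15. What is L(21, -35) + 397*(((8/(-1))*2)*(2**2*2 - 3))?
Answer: -31805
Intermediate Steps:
L(t, f) = -45
L(21, -35) + 397*(((8/(-1))*2)*(2**2*2 - 3)) = -45 + 397*(((8/(-1))*2)*(2**2*2 - 3)) = -45 + 397*(((8*(-1))*2)*(4*2 - 3)) = -45 + 397*((-8*2)*(8 - 3)) = -45 + 397*(-16*5) = -45 + 397*(-80) = -45 - 31760 = -31805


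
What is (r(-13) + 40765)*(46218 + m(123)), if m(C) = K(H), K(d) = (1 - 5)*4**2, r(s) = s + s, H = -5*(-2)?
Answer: 1880267806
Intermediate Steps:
H = 10
r(s) = 2*s
K(d) = -64 (K(d) = -4*16 = -64)
m(C) = -64
(r(-13) + 40765)*(46218 + m(123)) = (2*(-13) + 40765)*(46218 - 64) = (-26 + 40765)*46154 = 40739*46154 = 1880267806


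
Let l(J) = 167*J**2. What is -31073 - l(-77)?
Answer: -1021216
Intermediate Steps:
-31073 - l(-77) = -31073 - 167*(-77)**2 = -31073 - 167*5929 = -31073 - 1*990143 = -31073 - 990143 = -1021216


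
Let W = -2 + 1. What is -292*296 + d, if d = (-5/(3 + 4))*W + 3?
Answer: -604998/7 ≈ -86428.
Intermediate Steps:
W = -1
d = 26/7 (d = -5/(3 + 4)*(-1) + 3 = -5/7*(-1) + 3 = 5/7 + 3 = 26/7 ≈ 3.7143)
-292*296 + d = -292*296 + 26/7 = -86432 + 26/7 = -604998/7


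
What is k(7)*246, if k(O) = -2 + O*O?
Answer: 11562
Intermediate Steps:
k(O) = -2 + O²
k(7)*246 = (-2 + 7²)*246 = (-2 + 49)*246 = 47*246 = 11562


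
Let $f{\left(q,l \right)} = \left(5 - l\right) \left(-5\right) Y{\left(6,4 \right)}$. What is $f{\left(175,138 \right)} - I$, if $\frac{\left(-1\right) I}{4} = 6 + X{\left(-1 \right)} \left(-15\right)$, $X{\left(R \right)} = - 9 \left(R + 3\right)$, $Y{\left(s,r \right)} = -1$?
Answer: $439$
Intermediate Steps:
$X{\left(R \right)} = -27 - 9 R$ ($X{\left(R \right)} = - 9 \left(3 + R\right) = -27 - 9 R$)
$f{\left(q,l \right)} = 25 - 5 l$ ($f{\left(q,l \right)} = \left(5 - l\right) \left(-5\right) \left(-1\right) = \left(-25 + 5 l\right) \left(-1\right) = 25 - 5 l$)
$I = -1104$ ($I = - 4 \left(6 + \left(-27 - -9\right) \left(-15\right)\right) = - 4 \left(6 + \left(-27 + 9\right) \left(-15\right)\right) = - 4 \left(6 - -270\right) = - 4 \left(6 + 270\right) = \left(-4\right) 276 = -1104$)
$f{\left(175,138 \right)} - I = \left(25 - 690\right) - -1104 = \left(25 - 690\right) + 1104 = -665 + 1104 = 439$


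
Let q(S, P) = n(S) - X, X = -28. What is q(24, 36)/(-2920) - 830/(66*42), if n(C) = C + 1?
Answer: -642629/2023560 ≈ -0.31757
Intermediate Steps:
n(C) = 1 + C
q(S, P) = 29 + S (q(S, P) = (1 + S) - 1*(-28) = (1 + S) + 28 = 29 + S)
q(24, 36)/(-2920) - 830/(66*42) = (29 + 24)/(-2920) - 830/(66*42) = 53*(-1/2920) - 830/2772 = -53/2920 - 830*1/2772 = -53/2920 - 415/1386 = -642629/2023560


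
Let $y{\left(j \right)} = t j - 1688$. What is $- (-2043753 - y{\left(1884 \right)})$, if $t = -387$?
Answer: $1312957$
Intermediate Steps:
$y{\left(j \right)} = -1688 - 387 j$ ($y{\left(j \right)} = - 387 j - 1688 = -1688 - 387 j$)
$- (-2043753 - y{\left(1884 \right)}) = - (-2043753 - \left(-1688 - 729108\right)) = - (-2043753 - -730796) = - (-2043753 + 730796) = \left(-1\right) \left(-1312957\right) = 1312957$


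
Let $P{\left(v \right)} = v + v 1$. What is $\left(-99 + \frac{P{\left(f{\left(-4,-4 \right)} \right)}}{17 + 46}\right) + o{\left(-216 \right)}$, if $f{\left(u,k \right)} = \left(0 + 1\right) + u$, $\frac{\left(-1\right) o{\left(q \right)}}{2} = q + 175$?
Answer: $- \frac{359}{21} \approx -17.095$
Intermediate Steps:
$o{\left(q \right)} = -350 - 2 q$ ($o{\left(q \right)} = - 2 \left(q + 175\right) = - 2 \left(175 + q\right) = -350 - 2 q$)
$f{\left(u,k \right)} = 1 + u$
$P{\left(v \right)} = 2 v$ ($P{\left(v \right)} = v + v = 2 v$)
$\left(-99 + \frac{P{\left(f{\left(-4,-4 \right)} \right)}}{17 + 46}\right) + o{\left(-216 \right)} = \left(-99 + \frac{2 \left(1 - 4\right)}{17 + 46}\right) - -82 = \left(-99 + \frac{2 \left(-3\right)}{63}\right) + \left(-350 + 432\right) = \left(-99 + \frac{1}{63} \left(-6\right)\right) + 82 = \left(-99 - \frac{2}{21}\right) + 82 = - \frac{2081}{21} + 82 = - \frac{359}{21}$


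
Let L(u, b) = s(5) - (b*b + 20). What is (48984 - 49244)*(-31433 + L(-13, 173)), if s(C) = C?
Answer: 15958020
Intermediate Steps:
L(u, b) = -15 - b² (L(u, b) = 5 - (b*b + 20) = 5 - (b² + 20) = 5 - (20 + b²) = 5 + (-20 - b²) = -15 - b²)
(48984 - 49244)*(-31433 + L(-13, 173)) = (48984 - 49244)*(-31433 + (-15 - 1*173²)) = -260*(-31433 + (-15 - 1*29929)) = -260*(-31433 + (-15 - 29929)) = -260*(-31433 - 29944) = -260*(-61377) = 15958020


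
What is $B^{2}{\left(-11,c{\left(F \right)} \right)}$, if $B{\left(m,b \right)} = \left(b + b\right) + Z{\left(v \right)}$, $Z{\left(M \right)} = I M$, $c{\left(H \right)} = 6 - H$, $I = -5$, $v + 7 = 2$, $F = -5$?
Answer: $2209$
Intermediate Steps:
$v = -5$ ($v = -7 + 2 = -5$)
$Z{\left(M \right)} = - 5 M$
$B{\left(m,b \right)} = 25 + 2 b$ ($B{\left(m,b \right)} = \left(b + b\right) - -25 = 2 b + 25 = 25 + 2 b$)
$B^{2}{\left(-11,c{\left(F \right)} \right)} = \left(25 + 2 \left(6 - -5\right)\right)^{2} = \left(25 + 2 \left(6 + 5\right)\right)^{2} = \left(25 + 2 \cdot 11\right)^{2} = \left(25 + 22\right)^{2} = 47^{2} = 2209$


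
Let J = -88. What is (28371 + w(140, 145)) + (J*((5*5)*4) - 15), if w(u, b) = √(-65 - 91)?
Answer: 19556 + 2*I*√39 ≈ 19556.0 + 12.49*I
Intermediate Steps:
w(u, b) = 2*I*√39 (w(u, b) = √(-156) = 2*I*√39)
(28371 + w(140, 145)) + (J*((5*5)*4) - 15) = (28371 + 2*I*√39) + (-88*5*5*4 - 15) = (28371 + 2*I*√39) + (-2200*4 - 15) = (28371 + 2*I*√39) + (-88*100 - 15) = (28371 + 2*I*√39) + (-8800 - 15) = (28371 + 2*I*√39) - 8815 = 19556 + 2*I*√39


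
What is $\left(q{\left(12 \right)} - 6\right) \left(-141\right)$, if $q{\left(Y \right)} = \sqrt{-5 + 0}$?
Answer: $846 - 141 i \sqrt{5} \approx 846.0 - 315.29 i$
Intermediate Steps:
$q{\left(Y \right)} = i \sqrt{5}$ ($q{\left(Y \right)} = \sqrt{-5} = i \sqrt{5}$)
$\left(q{\left(12 \right)} - 6\right) \left(-141\right) = \left(i \sqrt{5} - 6\right) \left(-141\right) = \left(-6 + i \sqrt{5}\right) \left(-141\right) = 846 - 141 i \sqrt{5}$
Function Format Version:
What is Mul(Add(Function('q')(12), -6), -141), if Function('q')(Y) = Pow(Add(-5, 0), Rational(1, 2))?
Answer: Add(846, Mul(-141, I, Pow(5, Rational(1, 2)))) ≈ Add(846.00, Mul(-315.29, I))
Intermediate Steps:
Function('q')(Y) = Mul(I, Pow(5, Rational(1, 2))) (Function('q')(Y) = Pow(-5, Rational(1, 2)) = Mul(I, Pow(5, Rational(1, 2))))
Mul(Add(Function('q')(12), -6), -141) = Mul(Add(Mul(I, Pow(5, Rational(1, 2))), -6), -141) = Mul(Add(-6, Mul(I, Pow(5, Rational(1, 2)))), -141) = Add(846, Mul(-141, I, Pow(5, Rational(1, 2))))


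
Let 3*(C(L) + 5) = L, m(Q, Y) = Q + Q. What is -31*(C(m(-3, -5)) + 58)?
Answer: -1581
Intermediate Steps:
m(Q, Y) = 2*Q
C(L) = -5 + L/3
-31*(C(m(-3, -5)) + 58) = -31*((-5 + (2*(-3))/3) + 58) = -31*((-5 + (1/3)*(-6)) + 58) = -31*((-5 - 2) + 58) = -31*(-7 + 58) = -31*51 = -1581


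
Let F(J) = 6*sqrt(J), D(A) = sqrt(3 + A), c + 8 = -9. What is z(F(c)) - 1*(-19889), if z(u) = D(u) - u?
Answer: 19889 + sqrt(3 + 6*I*sqrt(17)) - 6*I*sqrt(17) ≈ 19893.0 - 21.428*I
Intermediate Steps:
c = -17 (c = -8 - 9 = -17)
z(u) = sqrt(3 + u) - u
z(F(c)) - 1*(-19889) = (sqrt(3 + 6*sqrt(-17)) - 6*sqrt(-17)) - 1*(-19889) = (sqrt(3 + 6*(I*sqrt(17))) - 6*I*sqrt(17)) + 19889 = (sqrt(3 + 6*I*sqrt(17)) - 6*I*sqrt(17)) + 19889 = 19889 + sqrt(3 + 6*I*sqrt(17)) - 6*I*sqrt(17)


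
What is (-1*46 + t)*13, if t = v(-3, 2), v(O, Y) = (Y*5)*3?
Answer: -208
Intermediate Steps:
v(O, Y) = 15*Y (v(O, Y) = (5*Y)*3 = 15*Y)
t = 30 (t = 15*2 = 30)
(-1*46 + t)*13 = (-1*46 + 30)*13 = (-46 + 30)*13 = -16*13 = -208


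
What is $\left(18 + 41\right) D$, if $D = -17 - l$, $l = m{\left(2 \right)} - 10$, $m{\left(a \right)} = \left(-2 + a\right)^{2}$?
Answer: $-413$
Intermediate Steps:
$l = -10$ ($l = \left(-2 + 2\right)^{2} - 10 = 0^{2} - 10 = 0 - 10 = -10$)
$D = -7$ ($D = -17 - -10 = -17 + 10 = -7$)
$\left(18 + 41\right) D = \left(18 + 41\right) \left(-7\right) = 59 \left(-7\right) = -413$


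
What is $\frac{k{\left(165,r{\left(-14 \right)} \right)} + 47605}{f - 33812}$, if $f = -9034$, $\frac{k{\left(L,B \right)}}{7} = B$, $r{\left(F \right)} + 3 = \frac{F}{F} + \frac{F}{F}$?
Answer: $- \frac{7933}{7141} \approx -1.1109$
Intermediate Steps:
$r{\left(F \right)} = -1$ ($r{\left(F \right)} = -3 + \left(\frac{F}{F} + \frac{F}{F}\right) = -3 + \left(1 + 1\right) = -3 + 2 = -1$)
$k{\left(L,B \right)} = 7 B$
$\frac{k{\left(165,r{\left(-14 \right)} \right)} + 47605}{f - 33812} = \frac{7 \left(-1\right) + 47605}{-9034 - 33812} = \frac{-7 + 47605}{-42846} = 47598 \left(- \frac{1}{42846}\right) = - \frac{7933}{7141}$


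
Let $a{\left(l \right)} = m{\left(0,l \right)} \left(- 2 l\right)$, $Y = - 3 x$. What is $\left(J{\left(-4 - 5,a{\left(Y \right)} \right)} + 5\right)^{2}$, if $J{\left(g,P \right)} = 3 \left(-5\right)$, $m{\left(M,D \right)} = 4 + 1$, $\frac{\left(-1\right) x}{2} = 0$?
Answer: $100$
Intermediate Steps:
$x = 0$ ($x = \left(-2\right) 0 = 0$)
$m{\left(M,D \right)} = 5$
$Y = 0$ ($Y = \left(-3\right) 0 = 0$)
$a{\left(l \right)} = - 10 l$ ($a{\left(l \right)} = 5 \left(- 2 l\right) = - 10 l$)
$J{\left(g,P \right)} = -15$
$\left(J{\left(-4 - 5,a{\left(Y \right)} \right)} + 5\right)^{2} = \left(-15 + 5\right)^{2} = \left(-10\right)^{2} = 100$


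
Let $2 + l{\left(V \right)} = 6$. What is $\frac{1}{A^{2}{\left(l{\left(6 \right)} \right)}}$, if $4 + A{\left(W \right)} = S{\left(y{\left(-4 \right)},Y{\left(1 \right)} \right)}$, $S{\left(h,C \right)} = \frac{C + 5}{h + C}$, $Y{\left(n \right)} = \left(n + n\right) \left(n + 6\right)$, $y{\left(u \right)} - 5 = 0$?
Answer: $\frac{1}{9} \approx 0.11111$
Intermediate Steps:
$l{\left(V \right)} = 4$ ($l{\left(V \right)} = -2 + 6 = 4$)
$y{\left(u \right)} = 5$ ($y{\left(u \right)} = 5 + 0 = 5$)
$Y{\left(n \right)} = 2 n \left(6 + n\right)$
$S{\left(h,C \right)} = \frac{5 + C}{C + h}$
$A{\left(W \right)} = -3$ ($A{\left(W \right)} = -4 + \frac{5 + 2 \cdot 1 \left(6 + 1\right)}{2 \cdot 1 \left(6 + 1\right) + 5} = -4 + \frac{5 + 2 \cdot 1 \cdot 7}{2 \cdot 1 \cdot 7 + 5} = -4 + \frac{5 + 14}{14 + 5} = -4 + \frac{1}{19} \cdot 19 = -4 + 1 = -3$)
$\frac{1}{A^{2}{\left(l{\left(6 \right)} \right)}} = \frac{1}{\left(-3\right)^{2}} = \frac{1}{9}$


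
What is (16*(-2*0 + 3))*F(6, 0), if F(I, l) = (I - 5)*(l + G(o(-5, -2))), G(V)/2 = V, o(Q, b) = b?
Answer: -192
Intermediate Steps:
G(V) = 2*V
F(I, l) = (-5 + I)*(-4 + l) (F(I, l) = (I - 5)*(l + 2*(-2)) = (-5 + I)*(l - 4) = (-5 + I)*(-4 + l))
(16*(-2*0 + 3))*F(6, 0) = (16*(-2*0 + 3))*(20 - 5*0 - 4*6 + 6*0) = (16*(0 + 3))*(20 + 0 - 24 + 0) = (16*3)*(-4) = 48*(-4) = -192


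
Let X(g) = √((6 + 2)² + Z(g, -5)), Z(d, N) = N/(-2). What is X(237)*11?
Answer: 11*√266/2 ≈ 89.702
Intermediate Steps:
Z(d, N) = -N/2 (Z(d, N) = N*(-½) = -N/2)
X(g) = √266/2 (X(g) = √((6 + 2)² - ½*(-5)) = √(8² + 5/2) = √(64 + 5/2) = √(133/2) = √266/2)
X(237)*11 = (√266/2)*11 = 11*√266/2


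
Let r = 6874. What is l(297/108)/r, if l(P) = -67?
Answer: -67/6874 ≈ -0.0097469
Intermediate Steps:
l(297/108)/r = -67/6874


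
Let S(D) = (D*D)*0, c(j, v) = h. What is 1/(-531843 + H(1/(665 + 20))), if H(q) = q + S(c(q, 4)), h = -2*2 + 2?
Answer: -685/364312454 ≈ -1.8803e-6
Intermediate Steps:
h = -2 (h = -4 + 2 = -2)
c(j, v) = -2
S(D) = 0 (S(D) = D²*0 = 0)
H(q) = q (H(q) = q + 0 = q)
1/(-531843 + H(1/(665 + 20))) = 1/(-531843 + 1/(665 + 20)) = 1/(-531843 + 1/685) = 1/(-364312454/685) = -685/364312454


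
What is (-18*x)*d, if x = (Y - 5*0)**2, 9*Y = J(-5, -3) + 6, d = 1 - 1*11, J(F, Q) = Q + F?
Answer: 80/9 ≈ 8.8889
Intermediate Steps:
J(F, Q) = F + Q
d = -10 (d = 1 - 11 = -10)
Y = -2/9 (Y = ((-5 - 3) + 6)/9 = (-8 + 6)/9 = (1/9)*(-2) = -2/9 ≈ -0.22222)
x = 4/81 (x = (-2/9 - 5*0)**2 = (-2/9 + 0)**2 = (-2/9)**2 = 4/81 ≈ 0.049383)
(-18*x)*d = -18*4/81*(-10) = -8/9*(-10) = 80/9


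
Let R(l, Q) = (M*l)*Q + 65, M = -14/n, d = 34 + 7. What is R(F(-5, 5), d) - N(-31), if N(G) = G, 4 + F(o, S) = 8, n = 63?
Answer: 536/9 ≈ 59.556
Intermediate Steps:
F(o, S) = 4 (F(o, S) = -4 + 8 = 4)
d = 41
M = -2/9 (M = -14/63 = -14*1/63 = -2/9 ≈ -0.22222)
R(l, Q) = 65 - 2*Q*l/9 (R(l, Q) = (-2*l/9)*Q + 65 = -2*Q*l/9 + 65 = 65 - 2*Q*l/9)
R(F(-5, 5), d) - N(-31) = (65 - 2/9*41*4) - 1*(-31) = (65 - 328/9) + 31 = 257/9 + 31 = 536/9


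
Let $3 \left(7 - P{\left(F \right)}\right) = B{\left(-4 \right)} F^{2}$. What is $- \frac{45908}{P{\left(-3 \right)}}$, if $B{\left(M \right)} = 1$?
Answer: $-11477$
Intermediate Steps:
$P{\left(F \right)} = 7 - \frac{F^{2}}{3}$ ($P{\left(F \right)} = 7 - \frac{1 F^{2}}{3} = 7 - \frac{F^{2}}{3}$)
$- \frac{45908}{P{\left(-3 \right)}} = - \frac{45908}{7 - \frac{\left(-3\right)^{2}}{3}} = - \frac{45908}{7 - 3} = - \frac{45908}{4} = \left(-45908\right) \frac{1}{4} = -11477$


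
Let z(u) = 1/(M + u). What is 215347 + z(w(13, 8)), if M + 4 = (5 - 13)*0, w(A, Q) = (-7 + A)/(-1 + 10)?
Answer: 2153467/10 ≈ 2.1535e+5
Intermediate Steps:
w(A, Q) = -7/9 + A/9 (w(A, Q) = (-7 + A)/9 = (-7 + A)*(⅑) = -7/9 + A/9)
M = -4 (M = -4 + (5 - 13)*0 = -4 - 8*0 = -4 + 0 = -4)
z(u) = 1/(-4 + u)
215347 + z(w(13, 8)) = 215347 + 1/(-4 + (-7/9 + (⅑)*13)) = 215347 + 1/(-4 + (-7/9 + 13/9)) = 215347 + 1/(-4 + ⅔) = 215347 + 1/(-10/3) = 215347 - 3/10 = 2153467/10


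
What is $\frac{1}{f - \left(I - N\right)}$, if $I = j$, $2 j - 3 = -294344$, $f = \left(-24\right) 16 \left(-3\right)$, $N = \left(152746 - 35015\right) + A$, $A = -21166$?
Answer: $\frac{2}{489775} \approx 4.0835 \cdot 10^{-6}$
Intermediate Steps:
$N = 96565$ ($N = \left(152746 - 35015\right) - 21166 = 117731 - 21166 = 96565$)
$f = 1152$ ($f = \left(-384\right) \left(-3\right) = 1152$)
$j = - \frac{294341}{2}$ ($j = \frac{3}{2} + \frac{1}{2} \left(-294344\right) = \frac{3}{2} - 147172 = - \frac{294341}{2} \approx -1.4717 \cdot 10^{5}$)
$I = - \frac{294341}{2} \approx -1.4717 \cdot 10^{5}$
$\frac{1}{f - \left(I - N\right)} = \frac{1}{1152 + \left(96565 - - \frac{294341}{2}\right)} = \frac{1}{1152 + \left(96565 + \frac{294341}{2}\right)} = \frac{1}{1152 + \frac{487471}{2}} = \frac{1}{\frac{489775}{2}} = \frac{2}{489775}$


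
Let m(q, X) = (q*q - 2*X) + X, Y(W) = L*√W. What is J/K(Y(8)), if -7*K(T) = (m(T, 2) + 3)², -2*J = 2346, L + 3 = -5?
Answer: 2737/87723 ≈ 0.031200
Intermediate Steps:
L = -8 (L = -3 - 5 = -8)
J = -1173 (J = -½*2346 = -1173)
Y(W) = -8*√W
m(q, X) = q² - X (m(q, X) = (q² - 2*X) + X = q² - X)
K(T) = -(1 + T²)²/7 (K(T) = -((T² - 1*2) + 3)²/7 = -((T² - 2) + 3)²/7 = -((-2 + T²) + 3)²/7 = -(1 + T²)²/7)
J/K(Y(8)) = -1173*(-7/(1 + (-16*√2)²)²) = -1173*(-7/(1 + 512)²) = -1173/((-⅐*513²)) = -1173/((-⅐*263169)) = -1173/(-263169/7) = -1173*(-7/263169) = 2737/87723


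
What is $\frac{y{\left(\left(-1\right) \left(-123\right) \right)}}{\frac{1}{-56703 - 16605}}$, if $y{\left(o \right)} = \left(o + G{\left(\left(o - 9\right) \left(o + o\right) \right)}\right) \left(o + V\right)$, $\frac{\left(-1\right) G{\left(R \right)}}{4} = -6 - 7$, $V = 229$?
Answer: $-4515772800$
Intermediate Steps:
$G{\left(R \right)} = 52$ ($G{\left(R \right)} = - 4 \left(-6 - 7\right) = \left(-4\right) \left(-13\right) = 52$)
$y{\left(o \right)} = \left(52 + o\right) \left(229 + o\right)$ ($y{\left(o \right)} = \left(o + 52\right) \left(o + 229\right) = \left(52 + o\right) \left(229 + o\right)$)
$\frac{y{\left(\left(-1\right) \left(-123\right) \right)}}{\frac{1}{-56703 - 16605}} = \frac{11908 + \left(\left(-1\right) \left(-123\right)\right)^{2} + 281 \left(\left(-1\right) \left(-123\right)\right)}{\frac{1}{-56703 - 16605}} = \frac{11908 + 123^{2} + 281 \cdot 123}{\frac{1}{-73308}} = \frac{11908 + 15129 + 34563}{- \frac{1}{73308}} = 61600 \left(-73308\right) = -4515772800$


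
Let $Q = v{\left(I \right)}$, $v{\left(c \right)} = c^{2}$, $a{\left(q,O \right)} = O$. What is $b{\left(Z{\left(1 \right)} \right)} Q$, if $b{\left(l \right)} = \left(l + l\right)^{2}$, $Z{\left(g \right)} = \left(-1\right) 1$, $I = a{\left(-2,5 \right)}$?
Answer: $100$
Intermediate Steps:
$I = 5$
$Q = 25$ ($Q = 5^{2} = 25$)
$Z{\left(g \right)} = -1$
$b{\left(l \right)} = 4 l^{2}$ ($b{\left(l \right)} = \left(2 l\right)^{2} = 4 l^{2}$)
$b{\left(Z{\left(1 \right)} \right)} Q = 4 \left(-1\right)^{2} \cdot 25 = 4 \cdot 1 \cdot 25 = 4 \cdot 25 = 100$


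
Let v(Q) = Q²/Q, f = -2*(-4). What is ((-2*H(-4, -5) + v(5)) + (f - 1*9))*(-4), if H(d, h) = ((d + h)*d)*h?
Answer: -1456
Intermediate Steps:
H(d, h) = d*h*(d + h) (H(d, h) = (d*(d + h))*h = d*h*(d + h))
f = 8
v(Q) = Q
((-2*H(-4, -5) + v(5)) + (f - 1*9))*(-4) = ((-(-8)*(-5)*(-4 - 5) + 5) + (8 - 1*9))*(-4) = ((-(-8)*(-5)*(-9) + 5) + (8 - 9))*(-4) = ((-2*(-180) + 5) - 1)*(-4) = ((360 + 5) - 1)*(-4) = (365 - 1)*(-4) = 364*(-4) = -1456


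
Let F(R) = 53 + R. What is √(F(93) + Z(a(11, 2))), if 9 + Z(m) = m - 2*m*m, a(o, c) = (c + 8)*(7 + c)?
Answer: I*√15973 ≈ 126.38*I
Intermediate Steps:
a(o, c) = (7 + c)*(8 + c) (a(o, c) = (8 + c)*(7 + c) = (7 + c)*(8 + c))
Z(m) = -9 + m - 2*m² (Z(m) = -9 + (m - 2*m*m) = -9 + (m - 2*m²) = -9 + m - 2*m²)
√(F(93) + Z(a(11, 2))) = √((53 + 93) + (-9 + (56 + 2² + 15*2) - 2*(56 + 2² + 15*2)²)) = √(146 + (-9 + (56 + 4 + 30) - 2*(56 + 4 + 30)²)) = √(146 + (-9 + 90 - 2*90²)) = √(146 + (-9 + 90 - 2*8100)) = √(146 + (-9 + 90 - 16200)) = √(146 - 16119) = √(-15973) = I*√15973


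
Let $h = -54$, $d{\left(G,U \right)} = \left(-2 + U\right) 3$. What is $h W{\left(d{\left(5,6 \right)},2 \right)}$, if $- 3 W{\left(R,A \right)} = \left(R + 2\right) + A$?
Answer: $288$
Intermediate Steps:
$d{\left(G,U \right)} = -6 + 3 U$
$W{\left(R,A \right)} = - \frac{2}{3} - \frac{A}{3} - \frac{R}{3}$ ($W{\left(R,A \right)} = - \frac{\left(R + 2\right) + A}{3} = - \frac{\left(2 + R\right) + A}{3} = - \frac{2 + A + R}{3} = - \frac{2}{3} - \frac{A}{3} - \frac{R}{3}$)
$h W{\left(d{\left(5,6 \right)},2 \right)} = - 54 \left(- \frac{2}{3} - \frac{2}{3} - \frac{-6 + 3 \cdot 6}{3}\right) = - 54 \left(- \frac{2}{3} - \frac{2}{3} - \frac{-6 + 18}{3}\right) = - 54 \left(- \frac{2}{3} - \frac{2}{3} - 4\right) = \left(-54\right) \left(- \frac{16}{3}\right) = 288$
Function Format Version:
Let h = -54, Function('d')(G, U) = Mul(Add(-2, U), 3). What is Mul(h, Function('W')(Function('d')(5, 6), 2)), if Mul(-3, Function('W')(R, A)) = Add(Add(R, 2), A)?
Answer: 288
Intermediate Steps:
Function('d')(G, U) = Add(-6, Mul(3, U))
Function('W')(R, A) = Add(Rational(-2, 3), Mul(Rational(-1, 3), A), Mul(Rational(-1, 3), R)) (Function('W')(R, A) = Mul(Rational(-1, 3), Add(Add(R, 2), A)) = Mul(Rational(-1, 3), Add(Add(2, R), A)) = Mul(Rational(-1, 3), Add(2, A, R)) = Add(Rational(-2, 3), Mul(Rational(-1, 3), A), Mul(Rational(-1, 3), R)))
Mul(h, Function('W')(Function('d')(5, 6), 2)) = Mul(-54, Add(Rational(-2, 3), Mul(Rational(-1, 3), 2), Mul(Rational(-1, 3), Add(-6, Mul(3, 6))))) = Mul(-54, Add(Rational(-2, 3), Rational(-2, 3), Mul(Rational(-1, 3), Add(-6, 18)))) = Mul(-54, Add(Rational(-2, 3), Rational(-2, 3), Mul(Rational(-1, 3), 12))) = Mul(-54, Add(Rational(-2, 3), Rational(-2, 3), -4)) = Mul(-54, Rational(-16, 3)) = 288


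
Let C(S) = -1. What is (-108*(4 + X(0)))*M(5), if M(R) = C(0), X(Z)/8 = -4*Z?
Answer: 432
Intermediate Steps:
X(Z) = -32*Z (X(Z) = 8*(-4*Z) = -32*Z)
M(R) = -1
(-108*(4 + X(0)))*M(5) = -108*(4 - 32*0)*(-1) = -108*(4 + 0)*(-1) = -108*4*(-1) = -18*24*(-1) = -432*(-1) = 432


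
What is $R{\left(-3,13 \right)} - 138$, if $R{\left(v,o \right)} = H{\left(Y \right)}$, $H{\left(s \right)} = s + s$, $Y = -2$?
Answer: $-142$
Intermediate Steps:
$H{\left(s \right)} = 2 s$
$R{\left(v,o \right)} = -4$ ($R{\left(v,o \right)} = 2 \left(-2\right) = -4$)
$R{\left(-3,13 \right)} - 138 = -4 - 138 = -142$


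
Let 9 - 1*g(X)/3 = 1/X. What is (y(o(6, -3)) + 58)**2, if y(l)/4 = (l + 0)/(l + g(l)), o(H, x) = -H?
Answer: 5982916/1849 ≈ 3235.8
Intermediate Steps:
g(X) = 27 - 3/X
y(l) = 4*l/(27 + l - 3/l) (y(l) = 4*((l + 0)/(l + (27 - 3/l))) = 4*(l/(27 + l - 3/l)) = 4*l/(27 + l - 3/l))
(y(o(6, -3)) + 58)**2 = (4*(-1*6)**2/(-3 + (-1*6)**2 + 27*(-1*6)) + 58)**2 = (4*(-6)**2/(-3 + (-6)**2 + 27*(-6)) + 58)**2 = (4*36/(-3 + 36 - 162) + 58)**2 = (4*36/(-129) + 58)**2 = (4*36*(-1/129) + 58)**2 = (-48/43 + 58)**2 = (2446/43)**2 = 5982916/1849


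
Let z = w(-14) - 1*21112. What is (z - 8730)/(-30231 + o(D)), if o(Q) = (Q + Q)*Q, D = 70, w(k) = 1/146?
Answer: 4356931/2982926 ≈ 1.4606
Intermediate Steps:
w(k) = 1/146
z = -3082351/146 (z = 1/146 - 1*21112 = 1/146 - 21112 = -3082351/146 ≈ -21112.)
o(Q) = 2*Q**2 (o(Q) = (2*Q)*Q = 2*Q**2)
(z - 8730)/(-30231 + o(D)) = (-3082351/146 - 8730)/(-30231 + 2*70**2) = -4356931/(146*(-30231 + 2*4900)) = -4356931/(146*(-30231 + 9800)) = -4356931/146/(-20431) = -4356931/146*(-1/20431) = 4356931/2982926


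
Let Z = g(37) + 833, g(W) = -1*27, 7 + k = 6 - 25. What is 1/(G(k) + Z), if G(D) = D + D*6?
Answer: 1/624 ≈ 0.0016026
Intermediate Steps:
k = -26 (k = -7 + (6 - 25) = -7 - 19 = -26)
g(W) = -27
G(D) = 7*D (G(D) = D + 6*D = 7*D)
Z = 806 (Z = -27 + 833 = 806)
1/(G(k) + Z) = 1/(7*(-26) + 806) = 1/(-182 + 806) = 1/624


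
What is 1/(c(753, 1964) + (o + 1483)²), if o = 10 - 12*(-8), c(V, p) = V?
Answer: 1/2525674 ≈ 3.9593e-7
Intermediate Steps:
o = 106 (o = 10 + 96 = 106)
1/(c(753, 1964) + (o + 1483)²) = 1/(753 + (106 + 1483)²) = 1/(753 + 1589²) = 1/(753 + 2524921) = 1/2525674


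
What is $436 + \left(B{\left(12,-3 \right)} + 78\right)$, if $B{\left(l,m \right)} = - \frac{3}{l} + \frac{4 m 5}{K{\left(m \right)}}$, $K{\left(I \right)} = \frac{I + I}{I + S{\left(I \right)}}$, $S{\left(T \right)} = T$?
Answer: $\frac{1815}{4} \approx 453.75$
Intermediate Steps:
$K{\left(I \right)} = 1$ ($K{\left(I \right)} = \frac{I + I}{I + I} = \frac{2 I}{2 I} = 2 I \frac{1}{2 I} = 1$)
$B{\left(l,m \right)} = - \frac{3}{l} + 20 m$ ($B{\left(l,m \right)} = - \frac{3}{l} + \frac{4 m 5}{1} = - \frac{3}{l} + 20 m 1 = - \frac{3}{l} + 20 m$)
$436 + \left(B{\left(12,-3 \right)} + 78\right) = 436 + \left(\left(- \frac{3}{12} + 20 \left(-3\right)\right) + 78\right) = 436 + \left(\left(\left(-3\right) \frac{1}{12} - 60\right) + 78\right) = 436 + \left(\left(- \frac{1}{4} - 60\right) + 78\right) = 436 + \left(- \frac{241}{4} + 78\right) = 436 + \frac{71}{4} = \frac{1815}{4}$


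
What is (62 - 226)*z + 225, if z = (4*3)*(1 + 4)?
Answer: -9615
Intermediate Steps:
z = 60 (z = 12*5 = 60)
(62 - 226)*z + 225 = (62 - 226)*60 + 225 = -164*60 + 225 = -9840 + 225 = -9615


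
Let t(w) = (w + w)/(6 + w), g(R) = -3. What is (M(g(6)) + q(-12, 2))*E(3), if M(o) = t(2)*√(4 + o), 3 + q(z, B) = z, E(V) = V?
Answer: -87/2 ≈ -43.500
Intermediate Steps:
t(w) = 2*w/(6 + w) (t(w) = (2*w)/(6 + w) = 2*w/(6 + w))
q(z, B) = -3 + z
M(o) = √(4 + o)/2 (M(o) = (2*2/(6 + 2))*√(4 + o) = (2*2/8)*√(4 + o) = (2*2*(⅛))*√(4 + o) = √(4 + o)/2)
(M(g(6)) + q(-12, 2))*E(3) = (√(4 - 3)/2 + (-3 - 12))*3 = (√1/2 - 15)*3 = ((½)*1 - 15)*3 = (½ - 15)*3 = -29/2*3 = -87/2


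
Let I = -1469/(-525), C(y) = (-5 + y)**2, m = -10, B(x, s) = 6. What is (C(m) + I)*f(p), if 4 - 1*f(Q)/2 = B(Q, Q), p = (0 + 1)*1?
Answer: -478376/525 ≈ -911.19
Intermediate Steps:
p = 1 (p = 1*1 = 1)
I = 1469/525 (I = -1469*(-1/525) = 1469/525 ≈ 2.7981)
f(Q) = -4 (f(Q) = 8 - 2*6 = 8 - 12 = -4)
(C(m) + I)*f(p) = ((-5 - 10)**2 + 1469/525)*(-4) = ((-15)**2 + 1469/525)*(-4) = (225 + 1469/525)*(-4) = (119594/525)*(-4) = -478376/525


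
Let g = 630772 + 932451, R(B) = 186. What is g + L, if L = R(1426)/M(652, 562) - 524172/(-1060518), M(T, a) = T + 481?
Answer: 313052965980431/200261149 ≈ 1.5632e+6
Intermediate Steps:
M(T, a) = 481 + T
g = 1563223
L = 131857204/200261149 (L = 186/(481 + 652) - 524172/(-1060518) = 186/1133 - 524172*(-1/1060518) = 186*(1/1133) + 87362/176753 = 186/1133 + 87362/176753 = 131857204/200261149 ≈ 0.65843)
g + L = 1563223 + 131857204/200261149 = 313052965980431/200261149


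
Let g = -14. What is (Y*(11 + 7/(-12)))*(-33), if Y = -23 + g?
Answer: 50875/4 ≈ 12719.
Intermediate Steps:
Y = -37 (Y = -23 - 14 = -37)
(Y*(11 + 7/(-12)))*(-33) = -37*(11 + 7/(-12))*(-33) = -37*(11 + 7*(-1/12))*(-33) = -37*(11 - 7/12)*(-33) = -37*125/12*(-33) = -4625/12*(-33) = 50875/4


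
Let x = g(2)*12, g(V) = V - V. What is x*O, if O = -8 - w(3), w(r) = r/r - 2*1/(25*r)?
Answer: 0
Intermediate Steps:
g(V) = 0
w(r) = 1 - 2/(25*r) (w(r) = 1 - 2*1/(25*r) = 1 - 2/(25*r))
x = 0 (x = 0*12 = 0)
O = -673/75 (O = -8 - (-2/25 + 3)/3 = -8 - 73/(3*25) = -8 - 1*73/75 = -8 - 73/75 = -673/75 ≈ -8.9733)
x*O = 0*(-673/75) = 0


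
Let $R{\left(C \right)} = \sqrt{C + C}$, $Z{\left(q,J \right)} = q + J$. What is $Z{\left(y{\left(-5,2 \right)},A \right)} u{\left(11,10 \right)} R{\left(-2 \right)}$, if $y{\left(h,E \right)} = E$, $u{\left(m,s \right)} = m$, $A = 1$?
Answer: $66 i \approx 66.0 i$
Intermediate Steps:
$Z{\left(q,J \right)} = J + q$
$R{\left(C \right)} = \sqrt{2} \sqrt{C}$ ($R{\left(C \right)} = \sqrt{2 C} = \sqrt{2} \sqrt{C}$)
$Z{\left(y{\left(-5,2 \right)},A \right)} u{\left(11,10 \right)} R{\left(-2 \right)} = \left(1 + 2\right) 11 \sqrt{2} \sqrt{-2} = 3 \cdot 11 \sqrt{2} i \sqrt{2} = 33 \cdot 2 i = 66 i$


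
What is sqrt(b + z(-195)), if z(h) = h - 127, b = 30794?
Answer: 2*sqrt(7618) ≈ 174.56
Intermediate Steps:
z(h) = -127 + h
sqrt(b + z(-195)) = sqrt(30794 + (-127 - 195)) = sqrt(30794 - 322) = sqrt(30472) = 2*sqrt(7618)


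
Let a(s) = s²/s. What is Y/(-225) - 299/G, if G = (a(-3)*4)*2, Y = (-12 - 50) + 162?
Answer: 865/72 ≈ 12.014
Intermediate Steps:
Y = 100 (Y = -62 + 162 = 100)
a(s) = s
G = -24 (G = -3*4*2 = -12*2 = -24)
Y/(-225) - 299/G = 100/(-225) - 299/(-24) = 100*(-1/225) - 299*(-1/24) = -4/9 + 299/24 = 865/72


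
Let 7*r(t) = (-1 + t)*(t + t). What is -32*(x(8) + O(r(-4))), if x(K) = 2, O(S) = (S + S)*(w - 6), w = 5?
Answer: 2112/7 ≈ 301.71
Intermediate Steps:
r(t) = 2*t*(-1 + t)/7 (r(t) = ((-1 + t)*(t + t))/7 = ((-1 + t)*(2*t))/7 = (2*t*(-1 + t))/7 = 2*t*(-1 + t)/7)
O(S) = -2*S (O(S) = (S + S)*(5 - 6) = (2*S)*(-1) = -2*S)
-32*(x(8) + O(r(-4))) = -32*(2 - 4*(-4)*(-1 - 4)/7) = -32*(2 - 4*(-4)*(-5)/7) = -32*(2 - 2*40/7) = -32*(2 - 80/7) = -32*(-66/7) = 2112/7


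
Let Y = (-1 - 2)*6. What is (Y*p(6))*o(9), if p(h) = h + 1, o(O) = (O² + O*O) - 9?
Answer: -19278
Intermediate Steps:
o(O) = -9 + 2*O² (o(O) = (O² + O²) - 9 = 2*O² - 9 = -9 + 2*O²)
Y = -18 (Y = -3*6 = -18)
p(h) = 1 + h
(Y*p(6))*o(9) = (-18*(1 + 6))*(-9 + 2*9²) = (-18*7)*(-9 + 2*81) = -126*(-9 + 162) = -126*153 = -19278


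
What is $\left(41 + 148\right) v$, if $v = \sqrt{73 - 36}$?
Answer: $189 \sqrt{37} \approx 1149.6$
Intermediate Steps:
$v = \sqrt{37} \approx 6.0828$
$\left(41 + 148\right) v = \left(41 + 148\right) \sqrt{37} = 189 \sqrt{37}$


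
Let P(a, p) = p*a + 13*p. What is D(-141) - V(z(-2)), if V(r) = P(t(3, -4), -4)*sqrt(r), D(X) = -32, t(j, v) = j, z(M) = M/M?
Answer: 32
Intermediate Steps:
z(M) = 1
P(a, p) = 13*p + a*p (P(a, p) = a*p + 13*p = 13*p + a*p)
V(r) = -64*sqrt(r) (V(r) = (-4*(13 + 3))*sqrt(r) = (-4*16)*sqrt(r) = -64*sqrt(r))
D(-141) - V(z(-2)) = -32 - (-64)*sqrt(1) = -32 - (-64) = -32 - 1*(-64) = -32 + 64 = 32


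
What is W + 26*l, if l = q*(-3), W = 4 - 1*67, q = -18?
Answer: 1341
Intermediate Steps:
W = -63 (W = 4 - 67 = -63)
l = 54 (l = -18*(-3) = 54)
W + 26*l = -63 + 26*54 = -63 + 1404 = 1341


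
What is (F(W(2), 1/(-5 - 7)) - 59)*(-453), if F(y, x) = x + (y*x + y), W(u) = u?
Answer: 103737/4 ≈ 25934.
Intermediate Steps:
F(y, x) = x + y + x*y (F(y, x) = x + (x*y + y) = x + (y + x*y) = x + y + x*y)
(F(W(2), 1/(-5 - 7)) - 59)*(-453) = ((1/(-5 - 7) + 2 + 2/(-5 - 7)) - 59)*(-453) = ((1/(-12) + 2 + 2/(-12)) - 59)*(-453) = ((-1/12 + 2 - 1/12*2) - 59)*(-453) = ((-1/12 + 2 - ⅙) - 59)*(-453) = (7/4 - 59)*(-453) = -229/4*(-453) = 103737/4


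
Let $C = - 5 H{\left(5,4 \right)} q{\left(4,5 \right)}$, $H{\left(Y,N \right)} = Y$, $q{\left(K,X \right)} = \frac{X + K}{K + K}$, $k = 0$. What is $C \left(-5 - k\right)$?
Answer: $\frac{1125}{8} \approx 140.63$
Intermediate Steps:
$q{\left(K,X \right)} = \frac{K + X}{2 K}$
$C = - \frac{225}{8}$ ($C = \left(-5\right) 5 \frac{4 + 5}{2 \cdot 4} = - 25 \cdot \frac{1}{2} \cdot \frac{1}{4} \cdot 9 = \left(-25\right) \frac{9}{8} = - \frac{225}{8} \approx -28.125$)
$C \left(-5 - k\right) = - \frac{225 \left(-5 - 0\right)}{8} = - \frac{225 \left(-5 + 0\right)}{8} = \left(- \frac{225}{8}\right) \left(-5\right) = \frac{1125}{8}$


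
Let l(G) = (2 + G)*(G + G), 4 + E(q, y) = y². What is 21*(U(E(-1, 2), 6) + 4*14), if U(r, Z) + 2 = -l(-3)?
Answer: 1008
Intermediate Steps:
E(q, y) = -4 + y²
l(G) = 2*G*(2 + G) (l(G) = (2 + G)*(2*G) = 2*G*(2 + G))
U(r, Z) = -8 (U(r, Z) = -2 - 2*(-3)*(2 - 3) = -2 - 2*(-3)*(-1) = -2 - 1*6 = -2 - 6 = -8)
21*(U(E(-1, 2), 6) + 4*14) = 21*(-8 + 4*14) = 21*(-8 + 56) = 21*48 = 1008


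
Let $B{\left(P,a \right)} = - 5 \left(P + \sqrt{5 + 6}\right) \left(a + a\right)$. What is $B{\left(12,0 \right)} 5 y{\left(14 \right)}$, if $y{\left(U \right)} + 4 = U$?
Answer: $0$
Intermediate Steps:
$y{\left(U \right)} = -4 + U$
$B{\left(P,a \right)} = - 10 a \left(P + \sqrt{11}\right)$ ($B{\left(P,a \right)} = - 5 \left(P + \sqrt{11}\right) 2 a = - 5 \cdot 2 a \left(P + \sqrt{11}\right) = - 10 a \left(P + \sqrt{11}\right)$)
$B{\left(12,0 \right)} 5 y{\left(14 \right)} = \left(-10\right) 0 \left(12 + \sqrt{11}\right) 5 \left(-4 + 14\right) = 0 \cdot 5 \cdot 10 = 0 \cdot 10 = 0$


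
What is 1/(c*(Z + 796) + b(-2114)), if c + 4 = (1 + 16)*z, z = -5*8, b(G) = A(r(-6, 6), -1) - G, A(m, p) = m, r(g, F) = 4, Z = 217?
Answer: -1/690774 ≈ -1.4477e-6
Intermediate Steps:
b(G) = 4 - G
z = -40
c = -684 (c = -4 + (1 + 16)*(-40) = -4 + 17*(-40) = -4 - 680 = -684)
1/(c*(Z + 796) + b(-2114)) = 1/(-684*(217 + 796) + (4 - 1*(-2114))) = 1/(-684*1013 + (4 + 2114)) = 1/(-692892 + 2118) = 1/(-690774) = -1/690774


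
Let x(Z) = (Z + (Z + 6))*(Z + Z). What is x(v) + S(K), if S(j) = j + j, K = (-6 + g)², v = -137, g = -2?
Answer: 73560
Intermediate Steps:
K = 64 (K = (-6 - 2)² = (-8)² = 64)
S(j) = 2*j
x(Z) = 2*Z*(6 + 2*Z) (x(Z) = (Z + (6 + Z))*(2*Z) = (6 + 2*Z)*(2*Z) = 2*Z*(6 + 2*Z))
x(v) + S(K) = 4*(-137)*(3 - 137) + 2*64 = 4*(-137)*(-134) + 128 = 73432 + 128 = 73560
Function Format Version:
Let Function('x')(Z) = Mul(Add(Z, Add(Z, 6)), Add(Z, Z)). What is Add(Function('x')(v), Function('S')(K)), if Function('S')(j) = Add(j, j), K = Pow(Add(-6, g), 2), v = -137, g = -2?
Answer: 73560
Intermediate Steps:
K = 64 (K = Pow(Add(-6, -2), 2) = Pow(-8, 2) = 64)
Function('S')(j) = Mul(2, j)
Function('x')(Z) = Mul(2, Z, Add(6, Mul(2, Z))) (Function('x')(Z) = Mul(Add(Z, Add(6, Z)), Mul(2, Z)) = Mul(Add(6, Mul(2, Z)), Mul(2, Z)) = Mul(2, Z, Add(6, Mul(2, Z))))
Add(Function('x')(v), Function('S')(K)) = Add(Mul(4, -137, Add(3, -137)), Mul(2, 64)) = Add(Mul(4, -137, -134), 128) = Add(73432, 128) = 73560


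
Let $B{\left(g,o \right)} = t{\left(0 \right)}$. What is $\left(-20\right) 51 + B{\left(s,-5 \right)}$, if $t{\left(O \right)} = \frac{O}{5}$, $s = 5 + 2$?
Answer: $-1020$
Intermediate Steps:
$s = 7$
$t{\left(O \right)} = \frac{O}{5}$ ($t{\left(O \right)} = O \frac{1}{5} = \frac{O}{5}$)
$B{\left(g,o \right)} = 0$ ($B{\left(g,o \right)} = \frac{1}{5} \cdot 0 = 0$)
$\left(-20\right) 51 + B{\left(s,-5 \right)} = \left(-20\right) 51 + 0 = -1020 + 0 = -1020$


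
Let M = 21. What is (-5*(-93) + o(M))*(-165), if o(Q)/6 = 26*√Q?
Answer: -76725 - 25740*√21 ≈ -1.9468e+5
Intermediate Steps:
o(Q) = 156*√Q (o(Q) = 6*(26*√Q) = 156*√Q)
(-5*(-93) + o(M))*(-165) = (-5*(-93) + 156*√21)*(-165) = (465 + 156*√21)*(-165) = -76725 - 25740*√21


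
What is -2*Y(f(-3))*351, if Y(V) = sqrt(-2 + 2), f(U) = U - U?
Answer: 0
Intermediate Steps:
f(U) = 0
Y(V) = 0 (Y(V) = sqrt(0) = 0)
-2*Y(f(-3))*351 = -2*0*351 = 0*351 = 0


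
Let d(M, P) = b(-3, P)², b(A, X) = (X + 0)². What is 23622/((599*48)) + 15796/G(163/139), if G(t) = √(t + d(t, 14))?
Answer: 3937/4792 + 15796*√742258193/5339987 ≈ 81.412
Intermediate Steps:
b(A, X) = X²
d(M, P) = P⁴ (d(M, P) = (P²)² = P⁴)
G(t) = √(38416 + t) (G(t) = √(t + 14⁴) = √(t + 38416) = √(38416 + t))
23622/((599*48)) + 15796/G(163/139) = 23622/((599*48)) + 15796/(√(38416 + 163/139)) = 23622/28752 + 15796/(√(38416 + 163*(1/139))) = 23622*(1/28752) + 15796/(√(38416 + 163/139)) = 3937/4792 + 15796/(√(5339987/139)) = 3937/4792 + 15796/((√742258193/139)) = 3937/4792 + 15796*(√742258193/5339987) = 3937/4792 + 15796*√742258193/5339987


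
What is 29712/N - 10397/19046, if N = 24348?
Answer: 26062383/38644334 ≈ 0.67442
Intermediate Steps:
29712/N - 10397/19046 = 29712/24348 - 10397/19046 = 29712*(1/24348) - 10397*1/19046 = 2476/2029 - 10397/19046 = 26062383/38644334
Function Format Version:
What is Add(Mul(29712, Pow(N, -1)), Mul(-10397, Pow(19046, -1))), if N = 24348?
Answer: Rational(26062383, 38644334) ≈ 0.67442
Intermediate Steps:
Add(Mul(29712, Pow(N, -1)), Mul(-10397, Pow(19046, -1))) = Add(Mul(29712, Pow(24348, -1)), Mul(-10397, Pow(19046, -1))) = Add(Mul(29712, Rational(1, 24348)), Mul(-10397, Rational(1, 19046))) = Add(Rational(2476, 2029), Rational(-10397, 19046)) = Rational(26062383, 38644334)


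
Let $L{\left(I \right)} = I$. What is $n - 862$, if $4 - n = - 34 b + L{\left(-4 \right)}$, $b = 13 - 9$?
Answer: $-718$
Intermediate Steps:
$b = 4$
$n = 144$ ($n = 4 - \left(\left(-34\right) 4 - 4\right) = 4 - \left(-136 - 4\right) = 4 - -140 = 4 + 140 = 144$)
$n - 862 = 144 - 862 = -718$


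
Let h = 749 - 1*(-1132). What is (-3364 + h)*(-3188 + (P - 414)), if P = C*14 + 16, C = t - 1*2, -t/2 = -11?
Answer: 4902798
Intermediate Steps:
t = 22 (t = -2*(-11) = 22)
C = 20 (C = 22 - 1*2 = 22 - 2 = 20)
P = 296 (P = 20*14 + 16 = 280 + 16 = 296)
h = 1881 (h = 749 + 1132 = 1881)
(-3364 + h)*(-3188 + (P - 414)) = (-3364 + 1881)*(-3188 + (296 - 414)) = -1483*(-3188 - 118) = -1483*(-3306) = 4902798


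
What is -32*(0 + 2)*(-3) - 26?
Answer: 166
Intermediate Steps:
-32*(0 + 2)*(-3) - 26 = -64*(-3) - 26 = -32*(-6) - 26 = 192 - 26 = 166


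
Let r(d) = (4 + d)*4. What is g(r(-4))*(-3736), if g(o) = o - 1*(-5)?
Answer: -18680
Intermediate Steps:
r(d) = 16 + 4*d
g(o) = 5 + o (g(o) = o + 5 = 5 + o)
g(r(-4))*(-3736) = (5 + (16 + 4*(-4)))*(-3736) = (5 + (16 - 16))*(-3736) = (5 + 0)*(-3736) = 5*(-3736) = -18680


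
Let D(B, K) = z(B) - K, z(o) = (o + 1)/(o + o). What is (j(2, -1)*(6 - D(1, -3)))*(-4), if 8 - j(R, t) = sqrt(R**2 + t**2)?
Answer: -64 + 8*sqrt(5) ≈ -46.111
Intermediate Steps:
z(o) = (1 + o)/(2*o) (z(o) = (1 + o)/((2*o)) = (1 + o)*(1/(2*o)) = (1 + o)/(2*o))
D(B, K) = -K + (1 + B)/(2*B) (D(B, K) = (1 + B)/(2*B) - K = -K + (1 + B)/(2*B))
j(R, t) = 8 - sqrt(R**2 + t**2)
(j(2, -1)*(6 - D(1, -3)))*(-4) = ((8 - sqrt(2**2 + (-1)**2))*(6 - (1/2 + (1/2)/1 - 1*(-3))))*(-4) = ((8 - sqrt(4 + 1))*(6 - (1/2 + (1/2)*1 + 3)))*(-4) = ((8 - sqrt(5))*(6 - (1/2 + 1/2 + 3)))*(-4) = ((8 - sqrt(5))*(6 - 1*4))*(-4) = ((8 - sqrt(5))*(6 - 4))*(-4) = ((8 - sqrt(5))*2)*(-4) = (16 - 2*sqrt(5))*(-4) = -64 + 8*sqrt(5)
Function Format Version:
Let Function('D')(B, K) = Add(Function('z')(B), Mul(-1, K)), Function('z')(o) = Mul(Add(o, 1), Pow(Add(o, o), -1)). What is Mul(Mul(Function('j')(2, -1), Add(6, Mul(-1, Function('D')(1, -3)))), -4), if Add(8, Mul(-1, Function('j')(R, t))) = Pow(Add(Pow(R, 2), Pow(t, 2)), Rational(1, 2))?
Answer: Add(-64, Mul(8, Pow(5, Rational(1, 2)))) ≈ -46.111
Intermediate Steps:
Function('z')(o) = Mul(Rational(1, 2), Pow(o, -1), Add(1, o)) (Function('z')(o) = Mul(Add(1, o), Pow(Mul(2, o), -1)) = Mul(Add(1, o), Mul(Rational(1, 2), Pow(o, -1))) = Mul(Rational(1, 2), Pow(o, -1), Add(1, o)))
Function('D')(B, K) = Add(Mul(-1, K), Mul(Rational(1, 2), Pow(B, -1), Add(1, B))) (Function('D')(B, K) = Add(Mul(Rational(1, 2), Pow(B, -1), Add(1, B)), Mul(-1, K)) = Add(Mul(-1, K), Mul(Rational(1, 2), Pow(B, -1), Add(1, B))))
Function('j')(R, t) = Add(8, Mul(-1, Pow(Add(Pow(R, 2), Pow(t, 2)), Rational(1, 2))))
Mul(Mul(Function('j')(2, -1), Add(6, Mul(-1, Function('D')(1, -3)))), -4) = Mul(Mul(Add(8, Mul(-1, Pow(Add(Pow(2, 2), Pow(-1, 2)), Rational(1, 2)))), Add(6, Mul(-1, Add(Rational(1, 2), Mul(Rational(1, 2), Pow(1, -1)), Mul(-1, -3))))), -4) = Mul(Mul(Add(8, Mul(-1, Pow(Add(4, 1), Rational(1, 2)))), Add(6, Mul(-1, Add(Rational(1, 2), Mul(Rational(1, 2), 1), 3)))), -4) = Mul(Mul(Add(8, Mul(-1, Pow(5, Rational(1, 2)))), Add(6, Mul(-1, Add(Rational(1, 2), Rational(1, 2), 3)))), -4) = Mul(Mul(Add(8, Mul(-1, Pow(5, Rational(1, 2)))), Add(6, Mul(-1, 4))), -4) = Mul(Mul(Add(8, Mul(-1, Pow(5, Rational(1, 2)))), Add(6, -4)), -4) = Mul(Mul(Add(8, Mul(-1, Pow(5, Rational(1, 2)))), 2), -4) = Mul(Add(16, Mul(-2, Pow(5, Rational(1, 2)))), -4) = Add(-64, Mul(8, Pow(5, Rational(1, 2))))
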